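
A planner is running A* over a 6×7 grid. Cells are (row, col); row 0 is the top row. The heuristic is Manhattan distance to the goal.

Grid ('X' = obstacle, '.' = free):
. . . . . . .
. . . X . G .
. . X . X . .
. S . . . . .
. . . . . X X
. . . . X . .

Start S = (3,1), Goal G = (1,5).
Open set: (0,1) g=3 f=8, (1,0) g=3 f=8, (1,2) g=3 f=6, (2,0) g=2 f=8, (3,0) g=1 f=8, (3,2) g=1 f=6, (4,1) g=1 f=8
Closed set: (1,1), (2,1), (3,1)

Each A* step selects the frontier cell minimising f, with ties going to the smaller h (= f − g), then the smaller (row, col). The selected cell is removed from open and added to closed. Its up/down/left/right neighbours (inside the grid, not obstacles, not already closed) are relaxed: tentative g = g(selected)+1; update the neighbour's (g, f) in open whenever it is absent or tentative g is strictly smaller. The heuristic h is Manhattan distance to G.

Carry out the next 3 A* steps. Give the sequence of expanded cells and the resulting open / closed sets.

step 1: expand (1,2) (f=6, h=3) → closed; open now [(0,1) g=3 f=8, (0,2) g=4 f=8, (1,0) g=3 f=8, (2,0) g=2 f=8, (3,0) g=1 f=8, (3,2) g=1 f=6, (4,1) g=1 f=8]
step 2: expand (3,2) (f=6, h=5) → closed; open now [(0,1) g=3 f=8, (0,2) g=4 f=8, (1,0) g=3 f=8, (2,0) g=2 f=8, (3,0) g=1 f=8, (3,3) g=2 f=6, (4,1) g=1 f=8, (4,2) g=2 f=8]
step 3: expand (3,3) (f=6, h=4) → closed; open now [(0,1) g=3 f=8, (0,2) g=4 f=8, (1,0) g=3 f=8, (2,0) g=2 f=8, (2,3) g=3 f=6, (3,0) g=1 f=8, (3,4) g=3 f=6, (4,1) g=1 f=8, (4,2) g=2 f=8, (4,3) g=3 f=8]

order=[(1,2) → (3,2) → (3,3)]; open=[(0,1) g=3 f=8, (0,2) g=4 f=8, (1,0) g=3 f=8, (2,0) g=2 f=8, (2,3) g=3 f=6, (3,0) g=1 f=8, (3,4) g=3 f=6, (4,1) g=1 f=8, (4,2) g=2 f=8, (4,3) g=3 f=8]; closed=[(1,1), (1,2), (2,1), (3,1), (3,2), (3,3)]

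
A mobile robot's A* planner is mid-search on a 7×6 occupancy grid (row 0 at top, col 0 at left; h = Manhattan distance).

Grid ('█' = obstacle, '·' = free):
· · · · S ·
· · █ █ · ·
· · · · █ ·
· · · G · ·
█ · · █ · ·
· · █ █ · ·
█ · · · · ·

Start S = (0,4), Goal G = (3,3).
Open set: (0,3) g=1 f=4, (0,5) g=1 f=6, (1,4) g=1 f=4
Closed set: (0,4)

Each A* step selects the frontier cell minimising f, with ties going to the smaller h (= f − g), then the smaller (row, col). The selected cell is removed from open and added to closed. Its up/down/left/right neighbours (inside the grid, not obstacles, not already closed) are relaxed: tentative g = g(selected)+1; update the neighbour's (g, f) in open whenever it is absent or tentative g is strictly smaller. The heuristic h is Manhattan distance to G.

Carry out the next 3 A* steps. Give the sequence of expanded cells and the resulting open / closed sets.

step 1: expand (0,3) (f=4, h=3) → closed; open now [(0,2) g=2 f=6, (0,5) g=1 f=6, (1,4) g=1 f=4]
step 2: expand (1,4) (f=4, h=3) → closed; open now [(0,2) g=2 f=6, (0,5) g=1 f=6, (1,5) g=2 f=6]
step 3: expand (0,2) (f=6, h=4) → closed; open now [(0,1) g=3 f=8, (0,5) g=1 f=6, (1,5) g=2 f=6]

order=[(0,3) → (1,4) → (0,2)]; open=[(0,1) g=3 f=8, (0,5) g=1 f=6, (1,5) g=2 f=6]; closed=[(0,2), (0,3), (0,4), (1,4)]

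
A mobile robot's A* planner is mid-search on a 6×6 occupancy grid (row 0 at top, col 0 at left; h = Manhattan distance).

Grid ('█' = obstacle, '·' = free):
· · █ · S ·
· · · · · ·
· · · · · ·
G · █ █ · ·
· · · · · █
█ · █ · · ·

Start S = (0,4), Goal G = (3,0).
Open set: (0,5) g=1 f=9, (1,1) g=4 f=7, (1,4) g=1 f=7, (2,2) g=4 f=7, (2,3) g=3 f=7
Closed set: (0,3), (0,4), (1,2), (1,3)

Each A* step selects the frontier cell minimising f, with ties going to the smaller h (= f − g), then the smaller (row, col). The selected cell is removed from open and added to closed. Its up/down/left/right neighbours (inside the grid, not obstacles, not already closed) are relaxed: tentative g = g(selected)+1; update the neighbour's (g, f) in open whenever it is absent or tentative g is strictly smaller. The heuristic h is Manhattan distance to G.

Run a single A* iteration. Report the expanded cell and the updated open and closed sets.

step 1: expand (1,1) (f=7, h=3) → closed; open now [(0,1) g=5 f=9, (0,5) g=1 f=9, (1,0) g=5 f=7, (1,4) g=1 f=7, (2,1) g=5 f=7, (2,2) g=4 f=7, (2,3) g=3 f=7]

expanded=(1,1); open=[(0,1) g=5 f=9, (0,5) g=1 f=9, (1,0) g=5 f=7, (1,4) g=1 f=7, (2,1) g=5 f=7, (2,2) g=4 f=7, (2,3) g=3 f=7]; closed=[(0,3), (0,4), (1,1), (1,2), (1,3)]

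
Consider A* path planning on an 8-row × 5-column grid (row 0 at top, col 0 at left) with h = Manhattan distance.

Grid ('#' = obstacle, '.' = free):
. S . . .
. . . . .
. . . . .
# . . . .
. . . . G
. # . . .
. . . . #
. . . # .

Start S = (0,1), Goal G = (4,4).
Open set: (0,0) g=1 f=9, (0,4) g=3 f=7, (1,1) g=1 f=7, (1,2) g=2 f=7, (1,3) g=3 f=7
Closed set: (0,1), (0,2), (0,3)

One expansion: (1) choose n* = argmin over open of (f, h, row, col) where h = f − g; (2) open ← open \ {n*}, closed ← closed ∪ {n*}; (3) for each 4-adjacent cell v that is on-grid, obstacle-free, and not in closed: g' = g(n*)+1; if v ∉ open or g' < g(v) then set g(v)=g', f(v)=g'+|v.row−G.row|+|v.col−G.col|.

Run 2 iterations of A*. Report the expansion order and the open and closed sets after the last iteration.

step 1: expand (0,4) (f=7, h=4) → closed; open now [(0,0) g=1 f=9, (1,1) g=1 f=7, (1,2) g=2 f=7, (1,3) g=3 f=7, (1,4) g=4 f=7]
step 2: expand (1,4) (f=7, h=3) → closed; open now [(0,0) g=1 f=9, (1,1) g=1 f=7, (1,2) g=2 f=7, (1,3) g=3 f=7, (2,4) g=5 f=7]

order=[(0,4) → (1,4)]; open=[(0,0) g=1 f=9, (1,1) g=1 f=7, (1,2) g=2 f=7, (1,3) g=3 f=7, (2,4) g=5 f=7]; closed=[(0,1), (0,2), (0,3), (0,4), (1,4)]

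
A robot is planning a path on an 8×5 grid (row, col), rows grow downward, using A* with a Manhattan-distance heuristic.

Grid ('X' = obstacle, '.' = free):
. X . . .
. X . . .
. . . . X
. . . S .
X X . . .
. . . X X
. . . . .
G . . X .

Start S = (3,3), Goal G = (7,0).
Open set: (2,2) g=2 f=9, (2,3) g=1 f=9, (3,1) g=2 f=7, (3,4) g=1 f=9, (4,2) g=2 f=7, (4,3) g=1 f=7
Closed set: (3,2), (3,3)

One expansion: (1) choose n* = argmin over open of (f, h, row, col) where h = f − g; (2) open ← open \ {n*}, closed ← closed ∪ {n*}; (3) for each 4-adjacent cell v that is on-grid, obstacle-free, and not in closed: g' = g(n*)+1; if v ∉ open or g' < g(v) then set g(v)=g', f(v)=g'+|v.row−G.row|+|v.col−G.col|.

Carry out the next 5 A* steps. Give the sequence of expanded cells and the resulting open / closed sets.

step 1: expand (3,1) (f=7, h=5) → closed; open now [(2,1) g=3 f=9, (2,2) g=2 f=9, (2,3) g=1 f=9, (3,0) g=3 f=7, (3,4) g=1 f=9, (4,2) g=2 f=7, (4,3) g=1 f=7]
step 2: expand (3,0) (f=7, h=4) → closed; open now [(2,0) g=4 f=9, (2,1) g=3 f=9, (2,2) g=2 f=9, (2,3) g=1 f=9, (3,4) g=1 f=9, (4,2) g=2 f=7, (4,3) g=1 f=7]
step 3: expand (4,2) (f=7, h=5) → closed; open now [(2,0) g=4 f=9, (2,1) g=3 f=9, (2,2) g=2 f=9, (2,3) g=1 f=9, (3,4) g=1 f=9, (4,3) g=1 f=7, (5,2) g=3 f=7]
step 4: expand (5,2) (f=7, h=4) → closed; open now [(2,0) g=4 f=9, (2,1) g=3 f=9, (2,2) g=2 f=9, (2,3) g=1 f=9, (3,4) g=1 f=9, (4,3) g=1 f=7, (5,1) g=4 f=7, (6,2) g=4 f=7]
step 5: expand (5,1) (f=7, h=3) → closed; open now [(2,0) g=4 f=9, (2,1) g=3 f=9, (2,2) g=2 f=9, (2,3) g=1 f=9, (3,4) g=1 f=9, (4,3) g=1 f=7, (5,0) g=5 f=7, (6,1) g=5 f=7, (6,2) g=4 f=7]

order=[(3,1) → (3,0) → (4,2) → (5,2) → (5,1)]; open=[(2,0) g=4 f=9, (2,1) g=3 f=9, (2,2) g=2 f=9, (2,3) g=1 f=9, (3,4) g=1 f=9, (4,3) g=1 f=7, (5,0) g=5 f=7, (6,1) g=5 f=7, (6,2) g=4 f=7]; closed=[(3,0), (3,1), (3,2), (3,3), (4,2), (5,1), (5,2)]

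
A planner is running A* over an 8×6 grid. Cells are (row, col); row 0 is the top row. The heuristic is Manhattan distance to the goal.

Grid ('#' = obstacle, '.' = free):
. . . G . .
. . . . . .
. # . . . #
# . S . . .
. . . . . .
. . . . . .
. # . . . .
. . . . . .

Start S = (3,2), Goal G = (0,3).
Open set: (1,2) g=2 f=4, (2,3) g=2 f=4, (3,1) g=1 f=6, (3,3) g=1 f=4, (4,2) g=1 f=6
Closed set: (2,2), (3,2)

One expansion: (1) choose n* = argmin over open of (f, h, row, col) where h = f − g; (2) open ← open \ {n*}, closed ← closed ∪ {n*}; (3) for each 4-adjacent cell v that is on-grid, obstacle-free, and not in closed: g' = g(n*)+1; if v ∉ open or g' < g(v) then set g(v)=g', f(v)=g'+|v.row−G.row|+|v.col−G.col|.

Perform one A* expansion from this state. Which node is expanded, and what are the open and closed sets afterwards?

expanded=(1,2); open=[(0,2) g=3 f=4, (1,1) g=3 f=6, (1,3) g=3 f=4, (2,3) g=2 f=4, (3,1) g=1 f=6, (3,3) g=1 f=4, (4,2) g=1 f=6]; closed=[(1,2), (2,2), (3,2)]

step 1: expand (1,2) (f=4, h=2) → closed; open now [(0,2) g=3 f=4, (1,1) g=3 f=6, (1,3) g=3 f=4, (2,3) g=2 f=4, (3,1) g=1 f=6, (3,3) g=1 f=4, (4,2) g=1 f=6]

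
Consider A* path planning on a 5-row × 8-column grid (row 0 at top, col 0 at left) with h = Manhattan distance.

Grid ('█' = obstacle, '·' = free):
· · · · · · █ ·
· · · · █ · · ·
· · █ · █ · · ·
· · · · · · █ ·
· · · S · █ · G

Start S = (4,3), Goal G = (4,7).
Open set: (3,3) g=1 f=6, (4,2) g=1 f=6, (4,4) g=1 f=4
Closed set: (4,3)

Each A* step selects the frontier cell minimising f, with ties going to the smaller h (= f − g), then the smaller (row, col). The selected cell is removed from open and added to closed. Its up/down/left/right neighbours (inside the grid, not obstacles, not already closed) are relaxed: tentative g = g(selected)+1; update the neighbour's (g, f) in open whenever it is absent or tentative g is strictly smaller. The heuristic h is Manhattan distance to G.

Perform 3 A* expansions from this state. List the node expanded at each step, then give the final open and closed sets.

step 1: expand (4,4) (f=4, h=3) → closed; open now [(3,3) g=1 f=6, (3,4) g=2 f=6, (4,2) g=1 f=6]
step 2: expand (3,4) (f=6, h=4) → closed; open now [(3,3) g=1 f=6, (3,5) g=3 f=6, (4,2) g=1 f=6]
step 3: expand (3,5) (f=6, h=3) → closed; open now [(2,5) g=4 f=8, (3,3) g=1 f=6, (4,2) g=1 f=6]

order=[(4,4) → (3,4) → (3,5)]; open=[(2,5) g=4 f=8, (3,3) g=1 f=6, (4,2) g=1 f=6]; closed=[(3,4), (3,5), (4,3), (4,4)]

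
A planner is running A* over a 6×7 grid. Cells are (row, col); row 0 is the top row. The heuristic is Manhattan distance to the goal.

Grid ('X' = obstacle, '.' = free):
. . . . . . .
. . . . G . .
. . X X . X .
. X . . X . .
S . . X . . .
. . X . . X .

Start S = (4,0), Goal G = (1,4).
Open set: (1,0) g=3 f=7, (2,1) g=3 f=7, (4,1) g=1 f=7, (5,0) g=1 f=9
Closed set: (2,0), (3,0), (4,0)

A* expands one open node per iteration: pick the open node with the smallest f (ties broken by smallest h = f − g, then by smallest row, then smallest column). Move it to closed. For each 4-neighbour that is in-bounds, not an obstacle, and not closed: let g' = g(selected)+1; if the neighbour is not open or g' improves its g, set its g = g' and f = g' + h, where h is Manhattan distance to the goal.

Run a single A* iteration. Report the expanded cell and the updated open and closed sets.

step 1: expand (1,0) (f=7, h=4) → closed; open now [(0,0) g=4 f=9, (1,1) g=4 f=7, (2,1) g=3 f=7, (4,1) g=1 f=7, (5,0) g=1 f=9]

expanded=(1,0); open=[(0,0) g=4 f=9, (1,1) g=4 f=7, (2,1) g=3 f=7, (4,1) g=1 f=7, (5,0) g=1 f=9]; closed=[(1,0), (2,0), (3,0), (4,0)]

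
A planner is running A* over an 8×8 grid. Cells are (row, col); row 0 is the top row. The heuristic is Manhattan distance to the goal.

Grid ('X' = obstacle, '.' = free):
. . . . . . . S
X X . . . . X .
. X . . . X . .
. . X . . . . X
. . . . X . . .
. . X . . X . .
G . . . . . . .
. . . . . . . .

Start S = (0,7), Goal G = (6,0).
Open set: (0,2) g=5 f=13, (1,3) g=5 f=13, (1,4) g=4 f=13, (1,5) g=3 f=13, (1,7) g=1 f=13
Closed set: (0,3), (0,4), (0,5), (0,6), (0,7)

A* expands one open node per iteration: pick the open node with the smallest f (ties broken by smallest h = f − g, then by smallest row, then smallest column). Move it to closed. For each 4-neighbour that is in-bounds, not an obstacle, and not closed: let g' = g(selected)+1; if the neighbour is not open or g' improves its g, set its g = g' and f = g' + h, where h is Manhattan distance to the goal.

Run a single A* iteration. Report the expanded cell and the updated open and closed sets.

expanded=(0,2); open=[(0,1) g=6 f=13, (1,2) g=6 f=13, (1,3) g=5 f=13, (1,4) g=4 f=13, (1,5) g=3 f=13, (1,7) g=1 f=13]; closed=[(0,2), (0,3), (0,4), (0,5), (0,6), (0,7)]

step 1: expand (0,2) (f=13, h=8) → closed; open now [(0,1) g=6 f=13, (1,2) g=6 f=13, (1,3) g=5 f=13, (1,4) g=4 f=13, (1,5) g=3 f=13, (1,7) g=1 f=13]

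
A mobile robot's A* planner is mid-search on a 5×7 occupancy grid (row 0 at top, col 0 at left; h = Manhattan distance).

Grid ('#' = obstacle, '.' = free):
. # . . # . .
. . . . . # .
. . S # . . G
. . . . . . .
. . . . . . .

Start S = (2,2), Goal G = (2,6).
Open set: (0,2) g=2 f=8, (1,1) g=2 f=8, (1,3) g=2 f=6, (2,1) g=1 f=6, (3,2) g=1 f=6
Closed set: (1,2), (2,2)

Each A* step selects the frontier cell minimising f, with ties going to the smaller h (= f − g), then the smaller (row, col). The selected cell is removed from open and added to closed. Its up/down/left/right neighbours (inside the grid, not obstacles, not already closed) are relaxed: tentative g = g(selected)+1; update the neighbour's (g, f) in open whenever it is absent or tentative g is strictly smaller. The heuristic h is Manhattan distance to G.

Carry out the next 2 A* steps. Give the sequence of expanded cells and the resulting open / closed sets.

order=[(1,3) → (1,4)]; open=[(0,2) g=2 f=8, (0,3) g=3 f=8, (1,1) g=2 f=8, (2,1) g=1 f=6, (2,4) g=4 f=6, (3,2) g=1 f=6]; closed=[(1,2), (1,3), (1,4), (2,2)]

step 1: expand (1,3) (f=6, h=4) → closed; open now [(0,2) g=2 f=8, (0,3) g=3 f=8, (1,1) g=2 f=8, (1,4) g=3 f=6, (2,1) g=1 f=6, (3,2) g=1 f=6]
step 2: expand (1,4) (f=6, h=3) → closed; open now [(0,2) g=2 f=8, (0,3) g=3 f=8, (1,1) g=2 f=8, (2,1) g=1 f=6, (2,4) g=4 f=6, (3,2) g=1 f=6]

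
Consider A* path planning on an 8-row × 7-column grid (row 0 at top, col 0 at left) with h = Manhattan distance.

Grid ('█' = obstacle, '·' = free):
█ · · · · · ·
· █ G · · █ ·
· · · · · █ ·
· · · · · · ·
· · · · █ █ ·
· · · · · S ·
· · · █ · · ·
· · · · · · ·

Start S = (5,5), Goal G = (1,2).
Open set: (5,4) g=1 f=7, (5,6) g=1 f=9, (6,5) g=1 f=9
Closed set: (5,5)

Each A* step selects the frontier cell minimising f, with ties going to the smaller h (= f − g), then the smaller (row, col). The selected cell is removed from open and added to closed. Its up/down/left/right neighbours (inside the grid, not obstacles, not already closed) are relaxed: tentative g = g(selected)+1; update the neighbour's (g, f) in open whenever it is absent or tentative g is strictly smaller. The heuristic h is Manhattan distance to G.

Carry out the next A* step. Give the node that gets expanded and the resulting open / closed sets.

expanded=(5,4); open=[(5,3) g=2 f=7, (5,6) g=1 f=9, (6,4) g=2 f=9, (6,5) g=1 f=9]; closed=[(5,4), (5,5)]

step 1: expand (5,4) (f=7, h=6) → closed; open now [(5,3) g=2 f=7, (5,6) g=1 f=9, (6,4) g=2 f=9, (6,5) g=1 f=9]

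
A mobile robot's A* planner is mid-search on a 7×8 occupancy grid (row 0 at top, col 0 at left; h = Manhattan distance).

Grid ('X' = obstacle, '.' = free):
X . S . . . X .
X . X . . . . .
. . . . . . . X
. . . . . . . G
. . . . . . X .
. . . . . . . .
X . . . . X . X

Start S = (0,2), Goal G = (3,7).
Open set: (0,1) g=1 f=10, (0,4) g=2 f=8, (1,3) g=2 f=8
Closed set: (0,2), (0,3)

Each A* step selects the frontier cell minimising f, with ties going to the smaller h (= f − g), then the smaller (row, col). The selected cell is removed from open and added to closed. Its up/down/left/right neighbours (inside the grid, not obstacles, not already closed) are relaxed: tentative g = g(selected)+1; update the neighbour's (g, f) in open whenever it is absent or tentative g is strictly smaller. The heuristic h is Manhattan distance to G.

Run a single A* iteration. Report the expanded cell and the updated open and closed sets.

expanded=(0,4); open=[(0,1) g=1 f=10, (0,5) g=3 f=8, (1,3) g=2 f=8, (1,4) g=3 f=8]; closed=[(0,2), (0,3), (0,4)]

step 1: expand (0,4) (f=8, h=6) → closed; open now [(0,1) g=1 f=10, (0,5) g=3 f=8, (1,3) g=2 f=8, (1,4) g=3 f=8]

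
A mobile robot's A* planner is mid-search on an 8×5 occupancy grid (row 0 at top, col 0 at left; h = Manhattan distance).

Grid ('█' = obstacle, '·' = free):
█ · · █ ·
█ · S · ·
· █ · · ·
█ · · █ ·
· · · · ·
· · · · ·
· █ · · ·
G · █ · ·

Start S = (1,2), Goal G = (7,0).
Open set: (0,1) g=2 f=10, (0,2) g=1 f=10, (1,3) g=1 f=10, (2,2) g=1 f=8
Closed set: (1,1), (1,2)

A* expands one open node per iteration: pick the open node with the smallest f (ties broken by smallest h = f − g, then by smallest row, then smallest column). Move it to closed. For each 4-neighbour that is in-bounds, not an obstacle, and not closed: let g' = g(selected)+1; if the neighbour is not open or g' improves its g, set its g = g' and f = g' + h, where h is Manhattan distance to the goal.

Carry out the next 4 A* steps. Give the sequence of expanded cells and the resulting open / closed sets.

step 1: expand (2,2) (f=8, h=7) → closed; open now [(0,1) g=2 f=10, (0,2) g=1 f=10, (1,3) g=1 f=10, (2,3) g=2 f=10, (3,2) g=2 f=8]
step 2: expand (3,2) (f=8, h=6) → closed; open now [(0,1) g=2 f=10, (0,2) g=1 f=10, (1,3) g=1 f=10, (2,3) g=2 f=10, (3,1) g=3 f=8, (4,2) g=3 f=8]
step 3: expand (3,1) (f=8, h=5) → closed; open now [(0,1) g=2 f=10, (0,2) g=1 f=10, (1,3) g=1 f=10, (2,3) g=2 f=10, (4,1) g=4 f=8, (4,2) g=3 f=8]
step 4: expand (4,1) (f=8, h=4) → closed; open now [(0,1) g=2 f=10, (0,2) g=1 f=10, (1,3) g=1 f=10, (2,3) g=2 f=10, (4,0) g=5 f=8, (4,2) g=3 f=8, (5,1) g=5 f=8]

order=[(2,2) → (3,2) → (3,1) → (4,1)]; open=[(0,1) g=2 f=10, (0,2) g=1 f=10, (1,3) g=1 f=10, (2,3) g=2 f=10, (4,0) g=5 f=8, (4,2) g=3 f=8, (5,1) g=5 f=8]; closed=[(1,1), (1,2), (2,2), (3,1), (3,2), (4,1)]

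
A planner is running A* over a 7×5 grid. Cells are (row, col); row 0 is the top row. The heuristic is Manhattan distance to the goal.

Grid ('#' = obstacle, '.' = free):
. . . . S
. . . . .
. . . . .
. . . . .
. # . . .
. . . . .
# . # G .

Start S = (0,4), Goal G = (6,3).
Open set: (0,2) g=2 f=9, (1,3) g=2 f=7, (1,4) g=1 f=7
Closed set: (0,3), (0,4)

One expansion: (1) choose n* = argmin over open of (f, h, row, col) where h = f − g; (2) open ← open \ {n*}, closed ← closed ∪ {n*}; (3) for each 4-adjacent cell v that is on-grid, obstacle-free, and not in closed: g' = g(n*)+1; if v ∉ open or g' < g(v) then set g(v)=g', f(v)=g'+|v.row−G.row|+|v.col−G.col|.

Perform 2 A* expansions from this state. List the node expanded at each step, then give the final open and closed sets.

order=[(1,3) → (2,3)]; open=[(0,2) g=2 f=9, (1,2) g=3 f=9, (1,4) g=1 f=7, (2,2) g=4 f=9, (2,4) g=4 f=9, (3,3) g=4 f=7]; closed=[(0,3), (0,4), (1,3), (2,3)]

step 1: expand (1,3) (f=7, h=5) → closed; open now [(0,2) g=2 f=9, (1,2) g=3 f=9, (1,4) g=1 f=7, (2,3) g=3 f=7]
step 2: expand (2,3) (f=7, h=4) → closed; open now [(0,2) g=2 f=9, (1,2) g=3 f=9, (1,4) g=1 f=7, (2,2) g=4 f=9, (2,4) g=4 f=9, (3,3) g=4 f=7]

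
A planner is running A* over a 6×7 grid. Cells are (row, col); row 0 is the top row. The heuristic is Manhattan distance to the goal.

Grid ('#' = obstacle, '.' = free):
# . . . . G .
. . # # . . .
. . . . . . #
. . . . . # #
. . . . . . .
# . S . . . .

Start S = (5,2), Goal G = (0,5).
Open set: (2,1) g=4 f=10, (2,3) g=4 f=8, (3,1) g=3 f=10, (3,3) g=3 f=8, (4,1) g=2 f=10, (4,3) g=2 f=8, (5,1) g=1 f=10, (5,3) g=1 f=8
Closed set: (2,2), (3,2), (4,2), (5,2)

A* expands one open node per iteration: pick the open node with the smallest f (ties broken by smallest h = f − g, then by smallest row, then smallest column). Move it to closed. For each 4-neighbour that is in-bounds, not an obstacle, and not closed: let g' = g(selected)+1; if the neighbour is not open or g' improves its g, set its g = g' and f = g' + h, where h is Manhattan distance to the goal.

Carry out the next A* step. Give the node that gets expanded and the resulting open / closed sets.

expanded=(2,3); open=[(2,1) g=4 f=10, (2,4) g=5 f=8, (3,1) g=3 f=10, (3,3) g=3 f=8, (4,1) g=2 f=10, (4,3) g=2 f=8, (5,1) g=1 f=10, (5,3) g=1 f=8]; closed=[(2,2), (2,3), (3,2), (4,2), (5,2)]

step 1: expand (2,3) (f=8, h=4) → closed; open now [(2,1) g=4 f=10, (2,4) g=5 f=8, (3,1) g=3 f=10, (3,3) g=3 f=8, (4,1) g=2 f=10, (4,3) g=2 f=8, (5,1) g=1 f=10, (5,3) g=1 f=8]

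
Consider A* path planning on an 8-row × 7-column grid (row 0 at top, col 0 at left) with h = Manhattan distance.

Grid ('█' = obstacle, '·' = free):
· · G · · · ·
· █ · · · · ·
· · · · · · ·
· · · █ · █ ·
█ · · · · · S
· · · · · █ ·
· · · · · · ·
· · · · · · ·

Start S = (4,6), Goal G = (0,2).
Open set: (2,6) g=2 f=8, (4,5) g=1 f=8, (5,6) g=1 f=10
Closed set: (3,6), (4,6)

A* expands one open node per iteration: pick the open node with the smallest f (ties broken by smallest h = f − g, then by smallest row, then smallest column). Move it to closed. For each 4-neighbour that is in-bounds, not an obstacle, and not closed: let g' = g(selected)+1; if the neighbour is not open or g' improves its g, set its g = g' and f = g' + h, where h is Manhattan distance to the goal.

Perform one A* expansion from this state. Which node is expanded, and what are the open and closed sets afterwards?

step 1: expand (2,6) (f=8, h=6) → closed; open now [(1,6) g=3 f=8, (2,5) g=3 f=8, (4,5) g=1 f=8, (5,6) g=1 f=10]

expanded=(2,6); open=[(1,6) g=3 f=8, (2,5) g=3 f=8, (4,5) g=1 f=8, (5,6) g=1 f=10]; closed=[(2,6), (3,6), (4,6)]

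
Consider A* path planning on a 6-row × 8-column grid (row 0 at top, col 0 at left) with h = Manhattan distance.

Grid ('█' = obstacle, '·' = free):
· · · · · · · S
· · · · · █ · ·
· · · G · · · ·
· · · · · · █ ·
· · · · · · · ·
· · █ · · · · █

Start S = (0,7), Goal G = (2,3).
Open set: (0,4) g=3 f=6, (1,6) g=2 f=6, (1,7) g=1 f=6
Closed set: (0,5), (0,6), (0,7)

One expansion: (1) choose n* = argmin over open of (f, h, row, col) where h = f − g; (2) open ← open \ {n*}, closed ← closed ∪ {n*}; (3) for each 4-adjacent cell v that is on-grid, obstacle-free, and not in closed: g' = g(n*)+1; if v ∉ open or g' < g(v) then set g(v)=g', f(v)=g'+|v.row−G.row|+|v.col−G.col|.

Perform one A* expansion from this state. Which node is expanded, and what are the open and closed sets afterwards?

expanded=(0,4); open=[(0,3) g=4 f=6, (1,4) g=4 f=6, (1,6) g=2 f=6, (1,7) g=1 f=6]; closed=[(0,4), (0,5), (0,6), (0,7)]

step 1: expand (0,4) (f=6, h=3) → closed; open now [(0,3) g=4 f=6, (1,4) g=4 f=6, (1,6) g=2 f=6, (1,7) g=1 f=6]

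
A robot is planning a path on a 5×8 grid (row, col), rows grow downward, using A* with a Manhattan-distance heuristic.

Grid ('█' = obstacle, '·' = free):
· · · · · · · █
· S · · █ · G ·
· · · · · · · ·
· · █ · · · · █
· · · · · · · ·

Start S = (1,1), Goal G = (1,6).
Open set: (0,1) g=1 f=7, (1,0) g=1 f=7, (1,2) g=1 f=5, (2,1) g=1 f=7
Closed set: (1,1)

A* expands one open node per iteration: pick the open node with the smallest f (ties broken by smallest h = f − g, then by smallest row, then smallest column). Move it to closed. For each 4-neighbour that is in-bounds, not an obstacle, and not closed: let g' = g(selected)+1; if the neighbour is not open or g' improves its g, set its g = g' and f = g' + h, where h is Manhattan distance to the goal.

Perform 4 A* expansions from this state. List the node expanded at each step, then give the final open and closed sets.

order=[(1,2) → (1,3) → (0,3) → (0,4)]; open=[(0,1) g=1 f=7, (0,2) g=2 f=7, (0,5) g=5 f=7, (1,0) g=1 f=7, (2,1) g=1 f=7, (2,2) g=2 f=7, (2,3) g=3 f=7]; closed=[(0,3), (0,4), (1,1), (1,2), (1,3)]

step 1: expand (1,2) (f=5, h=4) → closed; open now [(0,1) g=1 f=7, (0,2) g=2 f=7, (1,0) g=1 f=7, (1,3) g=2 f=5, (2,1) g=1 f=7, (2,2) g=2 f=7]
step 2: expand (1,3) (f=5, h=3) → closed; open now [(0,1) g=1 f=7, (0,2) g=2 f=7, (0,3) g=3 f=7, (1,0) g=1 f=7, (2,1) g=1 f=7, (2,2) g=2 f=7, (2,3) g=3 f=7]
step 3: expand (0,3) (f=7, h=4) → closed; open now [(0,1) g=1 f=7, (0,2) g=2 f=7, (0,4) g=4 f=7, (1,0) g=1 f=7, (2,1) g=1 f=7, (2,2) g=2 f=7, (2,3) g=3 f=7]
step 4: expand (0,4) (f=7, h=3) → closed; open now [(0,1) g=1 f=7, (0,2) g=2 f=7, (0,5) g=5 f=7, (1,0) g=1 f=7, (2,1) g=1 f=7, (2,2) g=2 f=7, (2,3) g=3 f=7]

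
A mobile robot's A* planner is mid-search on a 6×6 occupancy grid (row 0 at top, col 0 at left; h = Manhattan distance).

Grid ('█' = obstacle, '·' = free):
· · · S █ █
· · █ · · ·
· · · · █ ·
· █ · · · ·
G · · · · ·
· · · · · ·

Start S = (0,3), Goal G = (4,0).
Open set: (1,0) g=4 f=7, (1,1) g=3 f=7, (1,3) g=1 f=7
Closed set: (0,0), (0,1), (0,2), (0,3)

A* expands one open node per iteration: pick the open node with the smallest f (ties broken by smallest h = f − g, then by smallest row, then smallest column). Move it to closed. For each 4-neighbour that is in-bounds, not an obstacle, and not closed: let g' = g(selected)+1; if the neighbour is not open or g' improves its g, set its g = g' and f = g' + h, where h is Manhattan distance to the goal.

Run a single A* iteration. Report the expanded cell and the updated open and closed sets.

expanded=(1,0); open=[(1,1) g=3 f=7, (1,3) g=1 f=7, (2,0) g=5 f=7]; closed=[(0,0), (0,1), (0,2), (0,3), (1,0)]

step 1: expand (1,0) (f=7, h=3) → closed; open now [(1,1) g=3 f=7, (1,3) g=1 f=7, (2,0) g=5 f=7]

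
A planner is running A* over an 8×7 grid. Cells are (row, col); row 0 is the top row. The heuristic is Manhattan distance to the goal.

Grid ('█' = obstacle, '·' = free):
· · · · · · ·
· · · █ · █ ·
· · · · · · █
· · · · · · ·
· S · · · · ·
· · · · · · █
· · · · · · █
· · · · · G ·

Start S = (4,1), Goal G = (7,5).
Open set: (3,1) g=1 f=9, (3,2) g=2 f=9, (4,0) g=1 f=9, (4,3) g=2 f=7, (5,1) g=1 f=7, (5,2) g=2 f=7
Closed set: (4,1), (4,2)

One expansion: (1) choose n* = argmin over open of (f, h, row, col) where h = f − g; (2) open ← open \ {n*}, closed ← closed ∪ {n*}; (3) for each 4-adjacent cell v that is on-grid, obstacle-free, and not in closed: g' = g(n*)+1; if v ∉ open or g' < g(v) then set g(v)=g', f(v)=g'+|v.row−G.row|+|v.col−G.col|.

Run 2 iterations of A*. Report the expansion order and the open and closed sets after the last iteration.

order=[(4,3) → (4,4)]; open=[(3,1) g=1 f=9, (3,2) g=2 f=9, (3,3) g=3 f=9, (3,4) g=4 f=9, (4,0) g=1 f=9, (4,5) g=4 f=7, (5,1) g=1 f=7, (5,2) g=2 f=7, (5,3) g=3 f=7, (5,4) g=4 f=7]; closed=[(4,1), (4,2), (4,3), (4,4)]

step 1: expand (4,3) (f=7, h=5) → closed; open now [(3,1) g=1 f=9, (3,2) g=2 f=9, (3,3) g=3 f=9, (4,0) g=1 f=9, (4,4) g=3 f=7, (5,1) g=1 f=7, (5,2) g=2 f=7, (5,3) g=3 f=7]
step 2: expand (4,4) (f=7, h=4) → closed; open now [(3,1) g=1 f=9, (3,2) g=2 f=9, (3,3) g=3 f=9, (3,4) g=4 f=9, (4,0) g=1 f=9, (4,5) g=4 f=7, (5,1) g=1 f=7, (5,2) g=2 f=7, (5,3) g=3 f=7, (5,4) g=4 f=7]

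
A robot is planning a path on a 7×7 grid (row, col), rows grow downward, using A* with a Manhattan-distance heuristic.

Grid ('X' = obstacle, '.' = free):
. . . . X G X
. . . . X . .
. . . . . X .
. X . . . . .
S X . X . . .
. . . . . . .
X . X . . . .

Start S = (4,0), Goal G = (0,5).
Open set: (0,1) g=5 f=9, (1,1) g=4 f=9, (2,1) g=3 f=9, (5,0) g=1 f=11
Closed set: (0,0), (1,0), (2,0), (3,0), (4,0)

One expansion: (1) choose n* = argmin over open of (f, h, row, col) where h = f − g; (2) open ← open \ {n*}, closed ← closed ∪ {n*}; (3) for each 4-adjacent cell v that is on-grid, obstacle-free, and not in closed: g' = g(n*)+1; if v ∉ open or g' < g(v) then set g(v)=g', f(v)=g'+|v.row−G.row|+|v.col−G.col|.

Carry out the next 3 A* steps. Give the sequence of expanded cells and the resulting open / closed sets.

order=[(0,1) → (0,2) → (0,3)]; open=[(1,1) g=4 f=9, (1,2) g=7 f=11, (1,3) g=8 f=11, (2,1) g=3 f=9, (5,0) g=1 f=11]; closed=[(0,0), (0,1), (0,2), (0,3), (1,0), (2,0), (3,0), (4,0)]

step 1: expand (0,1) (f=9, h=4) → closed; open now [(0,2) g=6 f=9, (1,1) g=4 f=9, (2,1) g=3 f=9, (5,0) g=1 f=11]
step 2: expand (0,2) (f=9, h=3) → closed; open now [(0,3) g=7 f=9, (1,1) g=4 f=9, (1,2) g=7 f=11, (2,1) g=3 f=9, (5,0) g=1 f=11]
step 3: expand (0,3) (f=9, h=2) → closed; open now [(1,1) g=4 f=9, (1,2) g=7 f=11, (1,3) g=8 f=11, (2,1) g=3 f=9, (5,0) g=1 f=11]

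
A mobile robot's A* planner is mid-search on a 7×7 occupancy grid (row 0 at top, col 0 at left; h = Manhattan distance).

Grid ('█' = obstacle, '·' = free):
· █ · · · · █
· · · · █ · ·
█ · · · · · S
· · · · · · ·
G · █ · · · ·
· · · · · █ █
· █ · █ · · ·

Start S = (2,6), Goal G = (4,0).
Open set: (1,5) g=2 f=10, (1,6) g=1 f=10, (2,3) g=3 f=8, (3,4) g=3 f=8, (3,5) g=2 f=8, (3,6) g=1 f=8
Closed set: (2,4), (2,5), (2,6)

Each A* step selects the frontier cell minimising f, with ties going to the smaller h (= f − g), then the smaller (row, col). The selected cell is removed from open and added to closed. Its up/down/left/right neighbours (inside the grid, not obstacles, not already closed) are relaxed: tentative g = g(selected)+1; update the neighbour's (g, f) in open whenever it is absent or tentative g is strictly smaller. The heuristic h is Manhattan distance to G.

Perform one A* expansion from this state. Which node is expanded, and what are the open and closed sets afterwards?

expanded=(2,3); open=[(1,3) g=4 f=10, (1,5) g=2 f=10, (1,6) g=1 f=10, (2,2) g=4 f=8, (3,3) g=4 f=8, (3,4) g=3 f=8, (3,5) g=2 f=8, (3,6) g=1 f=8]; closed=[(2,3), (2,4), (2,5), (2,6)]

step 1: expand (2,3) (f=8, h=5) → closed; open now [(1,3) g=4 f=10, (1,5) g=2 f=10, (1,6) g=1 f=10, (2,2) g=4 f=8, (3,3) g=4 f=8, (3,4) g=3 f=8, (3,5) g=2 f=8, (3,6) g=1 f=8]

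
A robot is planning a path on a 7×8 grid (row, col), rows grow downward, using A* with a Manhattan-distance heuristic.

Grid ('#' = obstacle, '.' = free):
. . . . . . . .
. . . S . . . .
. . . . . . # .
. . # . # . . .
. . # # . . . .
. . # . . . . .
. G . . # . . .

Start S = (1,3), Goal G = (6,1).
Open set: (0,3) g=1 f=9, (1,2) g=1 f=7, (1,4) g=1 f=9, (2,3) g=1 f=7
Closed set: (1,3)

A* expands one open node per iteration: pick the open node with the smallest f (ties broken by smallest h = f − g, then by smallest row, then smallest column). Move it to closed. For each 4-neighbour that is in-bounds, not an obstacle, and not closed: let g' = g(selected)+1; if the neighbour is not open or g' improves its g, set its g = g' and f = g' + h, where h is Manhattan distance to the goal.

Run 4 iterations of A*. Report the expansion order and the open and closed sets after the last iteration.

step 1: expand (1,2) (f=7, h=6) → closed; open now [(0,2) g=2 f=9, (0,3) g=1 f=9, (1,1) g=2 f=7, (1,4) g=1 f=9, (2,2) g=2 f=7, (2,3) g=1 f=7]
step 2: expand (1,1) (f=7, h=5) → closed; open now [(0,1) g=3 f=9, (0,2) g=2 f=9, (0,3) g=1 f=9, (1,0) g=3 f=9, (1,4) g=1 f=9, (2,1) g=3 f=7, (2,2) g=2 f=7, (2,3) g=1 f=7]
step 3: expand (2,1) (f=7, h=4) → closed; open now [(0,1) g=3 f=9, (0,2) g=2 f=9, (0,3) g=1 f=9, (1,0) g=3 f=9, (1,4) g=1 f=9, (2,0) g=4 f=9, (2,2) g=2 f=7, (2,3) g=1 f=7, (3,1) g=4 f=7]
step 4: expand (3,1) (f=7, h=3) → closed; open now [(0,1) g=3 f=9, (0,2) g=2 f=9, (0,3) g=1 f=9, (1,0) g=3 f=9, (1,4) g=1 f=9, (2,0) g=4 f=9, (2,2) g=2 f=7, (2,3) g=1 f=7, (3,0) g=5 f=9, (4,1) g=5 f=7]

order=[(1,2) → (1,1) → (2,1) → (3,1)]; open=[(0,1) g=3 f=9, (0,2) g=2 f=9, (0,3) g=1 f=9, (1,0) g=3 f=9, (1,4) g=1 f=9, (2,0) g=4 f=9, (2,2) g=2 f=7, (2,3) g=1 f=7, (3,0) g=5 f=9, (4,1) g=5 f=7]; closed=[(1,1), (1,2), (1,3), (2,1), (3,1)]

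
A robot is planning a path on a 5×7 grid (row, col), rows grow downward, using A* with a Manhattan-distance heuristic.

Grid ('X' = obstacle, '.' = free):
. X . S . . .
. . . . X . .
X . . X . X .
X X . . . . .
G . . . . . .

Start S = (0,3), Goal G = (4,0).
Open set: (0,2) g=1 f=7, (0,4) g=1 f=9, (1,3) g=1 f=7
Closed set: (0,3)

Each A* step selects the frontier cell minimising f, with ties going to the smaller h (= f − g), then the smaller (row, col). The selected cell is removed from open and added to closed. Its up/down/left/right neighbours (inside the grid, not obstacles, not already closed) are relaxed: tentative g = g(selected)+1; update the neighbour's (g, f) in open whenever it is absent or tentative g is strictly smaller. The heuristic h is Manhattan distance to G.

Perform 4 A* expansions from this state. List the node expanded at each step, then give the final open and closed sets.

order=[(0,2) → (1,2) → (1,1) → (1,0)]; open=[(0,0) g=5 f=9, (0,4) g=1 f=9, (1,3) g=1 f=7, (2,1) g=4 f=7, (2,2) g=3 f=7]; closed=[(0,2), (0,3), (1,0), (1,1), (1,2)]

step 1: expand (0,2) (f=7, h=6) → closed; open now [(0,4) g=1 f=9, (1,2) g=2 f=7, (1,3) g=1 f=7]
step 2: expand (1,2) (f=7, h=5) → closed; open now [(0,4) g=1 f=9, (1,1) g=3 f=7, (1,3) g=1 f=7, (2,2) g=3 f=7]
step 3: expand (1,1) (f=7, h=4) → closed; open now [(0,4) g=1 f=9, (1,0) g=4 f=7, (1,3) g=1 f=7, (2,1) g=4 f=7, (2,2) g=3 f=7]
step 4: expand (1,0) (f=7, h=3) → closed; open now [(0,0) g=5 f=9, (0,4) g=1 f=9, (1,3) g=1 f=7, (2,1) g=4 f=7, (2,2) g=3 f=7]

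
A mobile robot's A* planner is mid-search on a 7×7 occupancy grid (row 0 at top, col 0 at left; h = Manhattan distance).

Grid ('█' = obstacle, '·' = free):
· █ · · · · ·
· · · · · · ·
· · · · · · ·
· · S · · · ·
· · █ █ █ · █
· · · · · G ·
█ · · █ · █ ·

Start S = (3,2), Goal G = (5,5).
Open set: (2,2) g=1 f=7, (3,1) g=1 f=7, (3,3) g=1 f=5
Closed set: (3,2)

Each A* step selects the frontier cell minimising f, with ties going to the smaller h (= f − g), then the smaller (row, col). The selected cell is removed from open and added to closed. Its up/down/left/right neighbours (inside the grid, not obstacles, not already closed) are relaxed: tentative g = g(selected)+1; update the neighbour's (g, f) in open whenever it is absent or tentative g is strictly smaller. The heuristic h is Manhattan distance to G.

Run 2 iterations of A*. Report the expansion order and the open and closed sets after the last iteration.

order=[(3,3) → (3,4)]; open=[(2,2) g=1 f=7, (2,3) g=2 f=7, (2,4) g=3 f=7, (3,1) g=1 f=7, (3,5) g=3 f=5]; closed=[(3,2), (3,3), (3,4)]

step 1: expand (3,3) (f=5, h=4) → closed; open now [(2,2) g=1 f=7, (2,3) g=2 f=7, (3,1) g=1 f=7, (3,4) g=2 f=5]
step 2: expand (3,4) (f=5, h=3) → closed; open now [(2,2) g=1 f=7, (2,3) g=2 f=7, (2,4) g=3 f=7, (3,1) g=1 f=7, (3,5) g=3 f=5]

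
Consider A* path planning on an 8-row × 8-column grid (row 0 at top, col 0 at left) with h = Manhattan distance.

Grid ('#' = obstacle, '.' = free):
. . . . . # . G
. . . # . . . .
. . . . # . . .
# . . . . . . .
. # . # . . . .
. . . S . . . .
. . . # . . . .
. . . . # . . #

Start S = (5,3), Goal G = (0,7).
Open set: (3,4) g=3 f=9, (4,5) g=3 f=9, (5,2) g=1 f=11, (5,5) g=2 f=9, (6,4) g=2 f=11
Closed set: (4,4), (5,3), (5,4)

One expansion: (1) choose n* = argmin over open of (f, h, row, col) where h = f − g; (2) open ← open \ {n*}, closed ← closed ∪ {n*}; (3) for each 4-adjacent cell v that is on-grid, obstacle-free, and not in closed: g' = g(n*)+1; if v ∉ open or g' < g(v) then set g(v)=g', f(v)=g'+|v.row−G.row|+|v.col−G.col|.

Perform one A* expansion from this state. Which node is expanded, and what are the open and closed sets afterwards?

expanded=(3,4); open=[(3,3) g=4 f=11, (3,5) g=4 f=9, (4,5) g=3 f=9, (5,2) g=1 f=11, (5,5) g=2 f=9, (6,4) g=2 f=11]; closed=[(3,4), (4,4), (5,3), (5,4)]

step 1: expand (3,4) (f=9, h=6) → closed; open now [(3,3) g=4 f=11, (3,5) g=4 f=9, (4,5) g=3 f=9, (5,2) g=1 f=11, (5,5) g=2 f=9, (6,4) g=2 f=11]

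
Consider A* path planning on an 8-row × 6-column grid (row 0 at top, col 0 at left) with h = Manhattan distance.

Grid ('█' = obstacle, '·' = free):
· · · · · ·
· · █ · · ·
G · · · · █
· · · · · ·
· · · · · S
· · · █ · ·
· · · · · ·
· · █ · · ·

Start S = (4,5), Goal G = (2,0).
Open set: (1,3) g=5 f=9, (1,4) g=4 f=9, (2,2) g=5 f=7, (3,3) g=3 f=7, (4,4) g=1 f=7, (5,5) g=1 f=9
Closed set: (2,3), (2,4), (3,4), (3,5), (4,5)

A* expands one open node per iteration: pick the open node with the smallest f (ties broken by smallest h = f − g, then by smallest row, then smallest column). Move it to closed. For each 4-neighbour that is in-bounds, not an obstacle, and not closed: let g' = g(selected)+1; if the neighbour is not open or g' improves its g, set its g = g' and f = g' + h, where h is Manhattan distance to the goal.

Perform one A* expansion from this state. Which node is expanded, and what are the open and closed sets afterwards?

expanded=(2,2); open=[(1,3) g=5 f=9, (1,4) g=4 f=9, (2,1) g=6 f=7, (3,2) g=6 f=9, (3,3) g=3 f=7, (4,4) g=1 f=7, (5,5) g=1 f=9]; closed=[(2,2), (2,3), (2,4), (3,4), (3,5), (4,5)]

step 1: expand (2,2) (f=7, h=2) → closed; open now [(1,3) g=5 f=9, (1,4) g=4 f=9, (2,1) g=6 f=7, (3,2) g=6 f=9, (3,3) g=3 f=7, (4,4) g=1 f=7, (5,5) g=1 f=9]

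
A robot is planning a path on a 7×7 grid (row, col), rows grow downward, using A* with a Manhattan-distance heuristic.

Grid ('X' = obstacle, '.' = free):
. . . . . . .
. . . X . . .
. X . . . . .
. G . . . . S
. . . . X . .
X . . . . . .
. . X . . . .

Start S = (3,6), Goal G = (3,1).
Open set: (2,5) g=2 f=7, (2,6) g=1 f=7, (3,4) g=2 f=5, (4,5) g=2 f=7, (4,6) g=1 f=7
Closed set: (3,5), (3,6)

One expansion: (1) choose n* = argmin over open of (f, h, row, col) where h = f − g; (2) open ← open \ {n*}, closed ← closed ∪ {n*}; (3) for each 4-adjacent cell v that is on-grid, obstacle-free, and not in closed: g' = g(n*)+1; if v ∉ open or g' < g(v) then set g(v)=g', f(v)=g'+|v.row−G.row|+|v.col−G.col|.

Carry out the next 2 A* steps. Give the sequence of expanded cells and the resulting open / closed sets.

order=[(3,4) → (3,3)]; open=[(2,3) g=4 f=7, (2,4) g=3 f=7, (2,5) g=2 f=7, (2,6) g=1 f=7, (3,2) g=4 f=5, (4,3) g=4 f=7, (4,5) g=2 f=7, (4,6) g=1 f=7]; closed=[(3,3), (3,4), (3,5), (3,6)]

step 1: expand (3,4) (f=5, h=3) → closed; open now [(2,4) g=3 f=7, (2,5) g=2 f=7, (2,6) g=1 f=7, (3,3) g=3 f=5, (4,5) g=2 f=7, (4,6) g=1 f=7]
step 2: expand (3,3) (f=5, h=2) → closed; open now [(2,3) g=4 f=7, (2,4) g=3 f=7, (2,5) g=2 f=7, (2,6) g=1 f=7, (3,2) g=4 f=5, (4,3) g=4 f=7, (4,5) g=2 f=7, (4,6) g=1 f=7]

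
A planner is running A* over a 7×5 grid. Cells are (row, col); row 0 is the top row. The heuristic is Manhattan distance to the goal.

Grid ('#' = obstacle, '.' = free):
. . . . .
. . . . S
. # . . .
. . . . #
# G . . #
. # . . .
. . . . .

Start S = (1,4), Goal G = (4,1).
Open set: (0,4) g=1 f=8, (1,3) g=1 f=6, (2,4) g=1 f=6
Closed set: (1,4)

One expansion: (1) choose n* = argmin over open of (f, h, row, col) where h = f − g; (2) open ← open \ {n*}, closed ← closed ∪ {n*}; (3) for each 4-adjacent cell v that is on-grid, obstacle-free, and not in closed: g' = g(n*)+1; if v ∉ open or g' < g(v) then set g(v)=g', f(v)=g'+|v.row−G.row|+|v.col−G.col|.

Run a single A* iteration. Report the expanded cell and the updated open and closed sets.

expanded=(1,3); open=[(0,3) g=2 f=8, (0,4) g=1 f=8, (1,2) g=2 f=6, (2,3) g=2 f=6, (2,4) g=1 f=6]; closed=[(1,3), (1,4)]

step 1: expand (1,3) (f=6, h=5) → closed; open now [(0,3) g=2 f=8, (0,4) g=1 f=8, (1,2) g=2 f=6, (2,3) g=2 f=6, (2,4) g=1 f=6]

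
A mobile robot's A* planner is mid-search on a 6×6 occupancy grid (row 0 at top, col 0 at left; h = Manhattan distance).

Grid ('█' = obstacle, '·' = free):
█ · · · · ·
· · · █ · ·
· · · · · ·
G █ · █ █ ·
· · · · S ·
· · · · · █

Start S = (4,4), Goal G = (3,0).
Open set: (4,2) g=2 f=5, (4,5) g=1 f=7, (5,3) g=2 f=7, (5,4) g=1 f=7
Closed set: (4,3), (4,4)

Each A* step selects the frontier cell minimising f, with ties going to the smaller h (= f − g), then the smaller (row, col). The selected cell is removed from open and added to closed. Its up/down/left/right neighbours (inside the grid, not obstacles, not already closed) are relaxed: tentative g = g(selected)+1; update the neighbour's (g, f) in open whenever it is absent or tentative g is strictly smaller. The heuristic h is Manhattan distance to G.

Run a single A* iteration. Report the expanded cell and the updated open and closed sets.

expanded=(4,2); open=[(3,2) g=3 f=5, (4,1) g=3 f=5, (4,5) g=1 f=7, (5,2) g=3 f=7, (5,3) g=2 f=7, (5,4) g=1 f=7]; closed=[(4,2), (4,3), (4,4)]

step 1: expand (4,2) (f=5, h=3) → closed; open now [(3,2) g=3 f=5, (4,1) g=3 f=5, (4,5) g=1 f=7, (5,2) g=3 f=7, (5,3) g=2 f=7, (5,4) g=1 f=7]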